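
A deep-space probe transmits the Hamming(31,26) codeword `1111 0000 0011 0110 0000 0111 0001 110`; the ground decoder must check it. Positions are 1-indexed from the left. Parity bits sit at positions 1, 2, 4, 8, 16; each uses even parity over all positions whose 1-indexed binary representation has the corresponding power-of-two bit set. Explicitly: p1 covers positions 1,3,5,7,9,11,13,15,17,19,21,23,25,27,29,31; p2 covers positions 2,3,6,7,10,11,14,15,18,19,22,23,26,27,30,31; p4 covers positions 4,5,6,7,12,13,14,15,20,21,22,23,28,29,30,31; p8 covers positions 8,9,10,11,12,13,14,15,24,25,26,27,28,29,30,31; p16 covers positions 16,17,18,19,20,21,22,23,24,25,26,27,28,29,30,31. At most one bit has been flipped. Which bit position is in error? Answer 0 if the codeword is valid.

s1: b1⊕b3⊕b5⊕b7⊕b9⊕b11⊕b13⊕b15⊕b17⊕b19⊕b21⊕b23⊕b25⊕b27⊕b29⊕b31 = 1⊕1⊕0⊕0⊕0⊕1⊕0⊕1⊕0⊕0⊕0⊕1⊕0⊕0⊕1⊕0 = 0
s2: b2⊕b3⊕b6⊕b7⊕b10⊕b11⊕b14⊕b15⊕b18⊕b19⊕b22⊕b23⊕b26⊕b27⊕b30⊕b31 = 1⊕1⊕0⊕0⊕0⊕1⊕1⊕1⊕0⊕0⊕1⊕1⊕0⊕0⊕1⊕0 = 0
s4: b4⊕b5⊕b6⊕b7⊕b12⊕b13⊕b14⊕b15⊕b20⊕b21⊕b22⊕b23⊕b28⊕b29⊕b30⊕b31 = 1⊕0⊕0⊕0⊕1⊕0⊕1⊕1⊕0⊕0⊕1⊕1⊕1⊕1⊕1⊕0 = 1
s8: b8⊕b9⊕b10⊕b11⊕b12⊕b13⊕b14⊕b15⊕b24⊕b25⊕b26⊕b27⊕b28⊕b29⊕b30⊕b31 = 0⊕0⊕0⊕1⊕1⊕0⊕1⊕1⊕1⊕0⊕0⊕0⊕1⊕1⊕1⊕0 = 0
s16: b16⊕b17⊕b18⊕b19⊕b20⊕b21⊕b22⊕b23⊕b24⊕b25⊕b26⊕b27⊕b28⊕b29⊕b30⊕b31 = 0⊕0⊕0⊕0⊕0⊕0⊕1⊕1⊕1⊕0⊕0⊕0⊕1⊕1⊕1⊕0 = 0
Syndrome (s16...s1) = 00100 → position 4.

4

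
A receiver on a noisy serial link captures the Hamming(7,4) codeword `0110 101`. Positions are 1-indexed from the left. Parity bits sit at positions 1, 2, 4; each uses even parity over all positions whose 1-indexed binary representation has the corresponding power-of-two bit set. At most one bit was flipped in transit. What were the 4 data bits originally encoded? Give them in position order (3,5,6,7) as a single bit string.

0101

s1: b1⊕b3⊕b5⊕b7 = 0⊕1⊕1⊕1 = 1
s2: b2⊕b3⊕b6⊕b7 = 1⊕1⊕0⊕1 = 1
s4: b4⊕b5⊕b6⊕b7 = 0⊕1⊕0⊕1 = 0
Syndrome (s4...s1) = 011 → position 3.
Flip bit 3: corrected codeword = 0100101
Data bits at positions 3,5,6,7: 0101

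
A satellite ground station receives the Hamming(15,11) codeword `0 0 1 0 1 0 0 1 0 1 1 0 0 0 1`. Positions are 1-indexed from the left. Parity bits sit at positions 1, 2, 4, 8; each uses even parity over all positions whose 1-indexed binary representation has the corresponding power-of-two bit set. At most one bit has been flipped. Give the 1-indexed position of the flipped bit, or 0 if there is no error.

s1: b1⊕b3⊕b5⊕b7⊕b9⊕b11⊕b13⊕b15 = 0⊕1⊕1⊕0⊕0⊕1⊕0⊕1 = 0
s2: b2⊕b3⊕b6⊕b7⊕b10⊕b11⊕b14⊕b15 = 0⊕1⊕0⊕0⊕1⊕1⊕0⊕1 = 0
s4: b4⊕b5⊕b6⊕b7⊕b12⊕b13⊕b14⊕b15 = 0⊕1⊕0⊕0⊕0⊕0⊕0⊕1 = 0
s8: b8⊕b9⊕b10⊕b11⊕b12⊕b13⊕b14⊕b15 = 1⊕0⊕1⊕1⊕0⊕0⊕0⊕1 = 0
Syndrome (s8...s1) = 0000 → position 0 (no error).

0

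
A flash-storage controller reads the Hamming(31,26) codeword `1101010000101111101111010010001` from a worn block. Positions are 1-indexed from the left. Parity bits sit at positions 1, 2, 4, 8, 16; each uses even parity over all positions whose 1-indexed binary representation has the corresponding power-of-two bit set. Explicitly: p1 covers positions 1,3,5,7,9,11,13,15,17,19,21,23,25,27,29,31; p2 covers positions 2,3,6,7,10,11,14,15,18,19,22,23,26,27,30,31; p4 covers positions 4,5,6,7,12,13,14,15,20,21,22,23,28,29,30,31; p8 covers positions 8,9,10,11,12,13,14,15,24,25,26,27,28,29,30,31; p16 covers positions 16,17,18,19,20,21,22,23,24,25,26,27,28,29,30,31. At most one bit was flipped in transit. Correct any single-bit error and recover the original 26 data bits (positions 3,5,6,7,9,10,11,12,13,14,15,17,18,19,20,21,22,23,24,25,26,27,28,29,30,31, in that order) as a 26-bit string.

00100010111101111010010000

s1: b1⊕b3⊕b5⊕b7⊕b9⊕b11⊕b13⊕b15⊕b17⊕b19⊕b21⊕b23⊕b25⊕b27⊕b29⊕b31 = 1⊕0⊕0⊕0⊕0⊕1⊕1⊕1⊕1⊕1⊕1⊕0⊕0⊕1⊕0⊕1 = 1
s2: b2⊕b3⊕b6⊕b7⊕b10⊕b11⊕b14⊕b15⊕b18⊕b19⊕b22⊕b23⊕b26⊕b27⊕b30⊕b31 = 1⊕0⊕1⊕0⊕0⊕1⊕1⊕1⊕0⊕1⊕1⊕0⊕0⊕1⊕0⊕1 = 1
s4: b4⊕b5⊕b6⊕b7⊕b12⊕b13⊕b14⊕b15⊕b20⊕b21⊕b22⊕b23⊕b28⊕b29⊕b30⊕b31 = 1⊕0⊕1⊕0⊕0⊕1⊕1⊕1⊕1⊕1⊕1⊕0⊕0⊕0⊕0⊕1 = 1
s8: b8⊕b9⊕b10⊕b11⊕b12⊕b13⊕b14⊕b15⊕b24⊕b25⊕b26⊕b27⊕b28⊕b29⊕b30⊕b31 = 0⊕0⊕0⊕1⊕0⊕1⊕1⊕1⊕1⊕0⊕0⊕1⊕0⊕0⊕0⊕1 = 1
s16: b16⊕b17⊕b18⊕b19⊕b20⊕b21⊕b22⊕b23⊕b24⊕b25⊕b26⊕b27⊕b28⊕b29⊕b30⊕b31 = 1⊕1⊕0⊕1⊕1⊕1⊕1⊕0⊕1⊕0⊕0⊕1⊕0⊕0⊕0⊕1 = 1
Syndrome (s16...s1) = 11111 → position 31.
Flip bit 31: corrected codeword = 1101010000101111101111010010000
Data bits at positions 3,5,6,7,9,10,11,12,13,14,15,17,18,19,20,21,22,23,24,25,26,27,28,29,30,31: 00100010111101111010010000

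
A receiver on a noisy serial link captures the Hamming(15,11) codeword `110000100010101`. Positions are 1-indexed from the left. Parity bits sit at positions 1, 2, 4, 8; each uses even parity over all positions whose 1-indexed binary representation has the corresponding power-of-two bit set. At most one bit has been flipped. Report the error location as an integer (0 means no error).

13

s1: b1⊕b3⊕b5⊕b7⊕b9⊕b11⊕b13⊕b15 = 1⊕0⊕0⊕1⊕0⊕1⊕1⊕1 = 1
s2: b2⊕b3⊕b6⊕b7⊕b10⊕b11⊕b14⊕b15 = 1⊕0⊕0⊕1⊕0⊕1⊕0⊕1 = 0
s4: b4⊕b5⊕b6⊕b7⊕b12⊕b13⊕b14⊕b15 = 0⊕0⊕0⊕1⊕0⊕1⊕0⊕1 = 1
s8: b8⊕b9⊕b10⊕b11⊕b12⊕b13⊕b14⊕b15 = 0⊕0⊕0⊕1⊕0⊕1⊕0⊕1 = 1
Syndrome (s8...s1) = 1101 → position 13.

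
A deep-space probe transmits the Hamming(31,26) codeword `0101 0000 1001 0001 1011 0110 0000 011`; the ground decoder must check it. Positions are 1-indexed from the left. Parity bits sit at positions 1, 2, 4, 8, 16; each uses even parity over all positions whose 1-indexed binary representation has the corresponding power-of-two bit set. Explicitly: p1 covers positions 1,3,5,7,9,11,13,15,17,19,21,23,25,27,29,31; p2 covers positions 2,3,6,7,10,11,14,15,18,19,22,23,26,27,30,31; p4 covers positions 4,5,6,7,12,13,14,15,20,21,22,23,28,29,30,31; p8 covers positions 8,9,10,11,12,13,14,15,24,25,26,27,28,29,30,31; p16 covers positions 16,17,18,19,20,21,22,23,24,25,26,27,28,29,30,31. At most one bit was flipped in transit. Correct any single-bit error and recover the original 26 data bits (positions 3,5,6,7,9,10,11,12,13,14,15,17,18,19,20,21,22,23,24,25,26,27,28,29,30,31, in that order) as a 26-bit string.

01001001000101101100000011

s1: b1⊕b3⊕b5⊕b7⊕b9⊕b11⊕b13⊕b15⊕b17⊕b19⊕b21⊕b23⊕b25⊕b27⊕b29⊕b31 = 0⊕0⊕0⊕0⊕1⊕0⊕0⊕0⊕1⊕1⊕0⊕1⊕0⊕0⊕0⊕1 = 1
s2: b2⊕b3⊕b6⊕b7⊕b10⊕b11⊕b14⊕b15⊕b18⊕b19⊕b22⊕b23⊕b26⊕b27⊕b30⊕b31 = 1⊕0⊕0⊕0⊕0⊕0⊕0⊕0⊕0⊕1⊕1⊕1⊕0⊕0⊕1⊕1 = 0
s4: b4⊕b5⊕b6⊕b7⊕b12⊕b13⊕b14⊕b15⊕b20⊕b21⊕b22⊕b23⊕b28⊕b29⊕b30⊕b31 = 1⊕0⊕0⊕0⊕1⊕0⊕0⊕0⊕1⊕0⊕1⊕1⊕0⊕0⊕1⊕1 = 1
s8: b8⊕b9⊕b10⊕b11⊕b12⊕b13⊕b14⊕b15⊕b24⊕b25⊕b26⊕b27⊕b28⊕b29⊕b30⊕b31 = 0⊕1⊕0⊕0⊕1⊕0⊕0⊕0⊕0⊕0⊕0⊕0⊕0⊕0⊕1⊕1 = 0
s16: b16⊕b17⊕b18⊕b19⊕b20⊕b21⊕b22⊕b23⊕b24⊕b25⊕b26⊕b27⊕b28⊕b29⊕b30⊕b31 = 1⊕1⊕0⊕1⊕1⊕0⊕1⊕1⊕0⊕0⊕0⊕0⊕0⊕0⊕1⊕1 = 0
Syndrome (s16...s1) = 00101 → position 5.
Flip bit 5: corrected codeword = 0101100010010001101101100000011
Data bits at positions 3,5,6,7,9,10,11,12,13,14,15,17,18,19,20,21,22,23,24,25,26,27,28,29,30,31: 01001001000101101100000011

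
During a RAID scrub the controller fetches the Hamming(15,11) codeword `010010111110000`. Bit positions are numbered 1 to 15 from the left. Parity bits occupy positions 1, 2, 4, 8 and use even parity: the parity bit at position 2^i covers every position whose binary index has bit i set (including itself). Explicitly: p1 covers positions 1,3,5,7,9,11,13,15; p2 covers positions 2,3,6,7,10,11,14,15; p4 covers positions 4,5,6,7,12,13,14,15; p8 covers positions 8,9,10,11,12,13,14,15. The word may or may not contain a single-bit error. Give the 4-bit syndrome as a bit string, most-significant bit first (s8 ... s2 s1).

s1: b1⊕b3⊕b5⊕b7⊕b9⊕b11⊕b13⊕b15 = 0⊕0⊕1⊕1⊕1⊕1⊕0⊕0 = 0
s2: b2⊕b3⊕b6⊕b7⊕b10⊕b11⊕b14⊕b15 = 1⊕0⊕0⊕1⊕1⊕1⊕0⊕0 = 0
s4: b4⊕b5⊕b6⊕b7⊕b12⊕b13⊕b14⊕b15 = 0⊕1⊕0⊕1⊕0⊕0⊕0⊕0 = 0
s8: b8⊕b9⊕b10⊕b11⊕b12⊕b13⊕b14⊕b15 = 1⊕1⊕1⊕1⊕0⊕0⊕0⊕0 = 0
Syndrome (s8...s1) = 0000 → position 0 (no error).

0000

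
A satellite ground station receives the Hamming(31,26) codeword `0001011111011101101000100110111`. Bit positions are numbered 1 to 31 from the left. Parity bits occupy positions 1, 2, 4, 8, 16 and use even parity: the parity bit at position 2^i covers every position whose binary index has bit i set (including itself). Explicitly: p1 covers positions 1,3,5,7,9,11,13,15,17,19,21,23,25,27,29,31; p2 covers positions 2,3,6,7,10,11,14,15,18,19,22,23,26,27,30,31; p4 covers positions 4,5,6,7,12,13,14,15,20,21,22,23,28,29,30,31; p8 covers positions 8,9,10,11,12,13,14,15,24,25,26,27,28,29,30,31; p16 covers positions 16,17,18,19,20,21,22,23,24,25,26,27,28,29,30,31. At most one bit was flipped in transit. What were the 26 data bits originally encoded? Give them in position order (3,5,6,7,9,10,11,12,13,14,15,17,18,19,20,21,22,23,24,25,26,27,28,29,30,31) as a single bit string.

00111101110101000101110111

s1: b1⊕b3⊕b5⊕b7⊕b9⊕b11⊕b13⊕b15⊕b17⊕b19⊕b21⊕b23⊕b25⊕b27⊕b29⊕b31 = 0⊕0⊕0⊕1⊕1⊕0⊕1⊕0⊕1⊕1⊕0⊕1⊕0⊕1⊕1⊕1 = 1
s2: b2⊕b3⊕b6⊕b7⊕b10⊕b11⊕b14⊕b15⊕b18⊕b19⊕b22⊕b23⊕b26⊕b27⊕b30⊕b31 = 0⊕0⊕1⊕1⊕1⊕0⊕1⊕0⊕0⊕1⊕0⊕1⊕1⊕1⊕1⊕1 = 0
s4: b4⊕b5⊕b6⊕b7⊕b12⊕b13⊕b14⊕b15⊕b20⊕b21⊕b22⊕b23⊕b28⊕b29⊕b30⊕b31 = 1⊕0⊕1⊕1⊕1⊕1⊕1⊕0⊕0⊕0⊕0⊕1⊕0⊕1⊕1⊕1 = 0
s8: b8⊕b9⊕b10⊕b11⊕b12⊕b13⊕b14⊕b15⊕b24⊕b25⊕b26⊕b27⊕b28⊕b29⊕b30⊕b31 = 1⊕1⊕1⊕0⊕1⊕1⊕1⊕0⊕0⊕0⊕1⊕1⊕0⊕1⊕1⊕1 = 1
s16: b16⊕b17⊕b18⊕b19⊕b20⊕b21⊕b22⊕b23⊕b24⊕b25⊕b26⊕b27⊕b28⊕b29⊕b30⊕b31 = 1⊕1⊕0⊕1⊕0⊕0⊕0⊕1⊕0⊕0⊕1⊕1⊕0⊕1⊕1⊕1 = 1
Syndrome (s16...s1) = 11001 → position 25.
Flip bit 25: corrected codeword = 0001011111011101101000101110111
Data bits at positions 3,5,6,7,9,10,11,12,13,14,15,17,18,19,20,21,22,23,24,25,26,27,28,29,30,31: 00111101110101000101110111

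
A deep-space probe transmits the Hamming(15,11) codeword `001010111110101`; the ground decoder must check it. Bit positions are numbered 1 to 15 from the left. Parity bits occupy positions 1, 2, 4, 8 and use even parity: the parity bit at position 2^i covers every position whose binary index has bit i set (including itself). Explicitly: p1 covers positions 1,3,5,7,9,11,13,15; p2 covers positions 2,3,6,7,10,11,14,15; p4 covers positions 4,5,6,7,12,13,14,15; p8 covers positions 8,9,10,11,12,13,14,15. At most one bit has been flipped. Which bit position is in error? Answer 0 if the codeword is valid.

3

s1: b1⊕b3⊕b5⊕b7⊕b9⊕b11⊕b13⊕b15 = 0⊕1⊕1⊕1⊕1⊕1⊕1⊕1 = 1
s2: b2⊕b3⊕b6⊕b7⊕b10⊕b11⊕b14⊕b15 = 0⊕1⊕0⊕1⊕1⊕1⊕0⊕1 = 1
s4: b4⊕b5⊕b6⊕b7⊕b12⊕b13⊕b14⊕b15 = 0⊕1⊕0⊕1⊕0⊕1⊕0⊕1 = 0
s8: b8⊕b9⊕b10⊕b11⊕b12⊕b13⊕b14⊕b15 = 1⊕1⊕1⊕1⊕0⊕1⊕0⊕1 = 0
Syndrome (s8...s1) = 0011 → position 3.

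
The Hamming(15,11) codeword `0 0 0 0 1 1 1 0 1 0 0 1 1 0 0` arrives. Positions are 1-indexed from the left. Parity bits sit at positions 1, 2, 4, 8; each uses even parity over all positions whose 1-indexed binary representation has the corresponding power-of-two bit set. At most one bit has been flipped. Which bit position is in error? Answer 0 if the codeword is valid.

s1: b1⊕b3⊕b5⊕b7⊕b9⊕b11⊕b13⊕b15 = 0⊕0⊕1⊕1⊕1⊕0⊕1⊕0 = 0
s2: b2⊕b3⊕b6⊕b7⊕b10⊕b11⊕b14⊕b15 = 0⊕0⊕1⊕1⊕0⊕0⊕0⊕0 = 0
s4: b4⊕b5⊕b6⊕b7⊕b12⊕b13⊕b14⊕b15 = 0⊕1⊕1⊕1⊕1⊕1⊕0⊕0 = 1
s8: b8⊕b9⊕b10⊕b11⊕b12⊕b13⊕b14⊕b15 = 0⊕1⊕0⊕0⊕1⊕1⊕0⊕0 = 1
Syndrome (s8...s1) = 1100 → position 12.

12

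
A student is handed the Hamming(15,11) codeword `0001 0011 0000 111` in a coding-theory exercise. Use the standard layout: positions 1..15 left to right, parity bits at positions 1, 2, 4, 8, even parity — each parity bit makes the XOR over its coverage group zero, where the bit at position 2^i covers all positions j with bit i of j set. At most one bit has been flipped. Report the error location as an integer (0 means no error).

s1: b1⊕b3⊕b5⊕b7⊕b9⊕b11⊕b13⊕b15 = 0⊕0⊕0⊕1⊕0⊕0⊕1⊕1 = 1
s2: b2⊕b3⊕b6⊕b7⊕b10⊕b11⊕b14⊕b15 = 0⊕0⊕0⊕1⊕0⊕0⊕1⊕1 = 1
s4: b4⊕b5⊕b6⊕b7⊕b12⊕b13⊕b14⊕b15 = 1⊕0⊕0⊕1⊕0⊕1⊕1⊕1 = 1
s8: b8⊕b9⊕b10⊕b11⊕b12⊕b13⊕b14⊕b15 = 1⊕0⊕0⊕0⊕0⊕1⊕1⊕1 = 0
Syndrome (s8...s1) = 0111 → position 7.

7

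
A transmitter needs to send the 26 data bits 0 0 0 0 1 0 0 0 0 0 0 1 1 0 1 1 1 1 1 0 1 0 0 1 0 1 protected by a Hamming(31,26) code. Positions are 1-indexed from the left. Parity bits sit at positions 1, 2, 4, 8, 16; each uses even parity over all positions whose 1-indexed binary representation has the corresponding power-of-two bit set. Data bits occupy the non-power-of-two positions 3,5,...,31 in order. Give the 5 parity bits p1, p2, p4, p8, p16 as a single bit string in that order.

Place data bits at non-power-of-two positions: b3=0, b5=0, b6=0, b7=0, b9=1, b10=0, b11=0, b12=0, b13=0, b14=0, b15=0, b17=1, b18=1, b19=0, b20=1, b21=1, b22=1, b23=1, b24=1, b25=0, b26=1, b27=0, b28=0, b29=1, b30=0, b31=1.
p1 = XOR of data positions {3,5,7,9,11,13,15,17,19,21,23,25,27,29,31} = 0⊕0⊕0⊕1⊕0⊕0⊕0⊕1⊕0⊕1⊕1⊕0⊕0⊕1⊕1 = 0
p2 = XOR of data positions {3,6,7,10,11,14,15,18,19,22,23,26,27,30,31} = 0⊕0⊕0⊕0⊕0⊕0⊕0⊕1⊕0⊕1⊕1⊕1⊕0⊕0⊕1 = 1
p4 = XOR of data positions {5,6,7,12,13,14,15,20,21,22,23,28,29,30,31} = 0⊕0⊕0⊕0⊕0⊕0⊕0⊕1⊕1⊕1⊕1⊕0⊕1⊕0⊕1 = 0
p8 = XOR of data positions {9,10,11,12,13,14,15,24,25,26,27,28,29,30,31} = 1⊕0⊕0⊕0⊕0⊕0⊕0⊕1⊕0⊕1⊕0⊕0⊕1⊕0⊕1 = 1
p16 = XOR of data positions {17,18,19,20,21,22,23,24,25,26,27,28,29,30,31} = 1⊕1⊕0⊕1⊕1⊕1⊕1⊕1⊕0⊕1⊕0⊕0⊕1⊕0⊕1 = 0
Parity bits p1,p2,p4,p8,p16 = 01010

01010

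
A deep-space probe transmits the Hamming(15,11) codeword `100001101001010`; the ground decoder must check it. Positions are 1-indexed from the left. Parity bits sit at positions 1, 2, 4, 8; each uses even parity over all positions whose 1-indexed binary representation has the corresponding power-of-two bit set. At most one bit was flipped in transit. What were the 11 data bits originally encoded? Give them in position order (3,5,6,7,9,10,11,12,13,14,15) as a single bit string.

00111011010

s1: b1⊕b3⊕b5⊕b7⊕b9⊕b11⊕b13⊕b15 = 1⊕0⊕0⊕1⊕1⊕0⊕0⊕0 = 1
s2: b2⊕b3⊕b6⊕b7⊕b10⊕b11⊕b14⊕b15 = 0⊕0⊕1⊕1⊕0⊕0⊕1⊕0 = 1
s4: b4⊕b5⊕b6⊕b7⊕b12⊕b13⊕b14⊕b15 = 0⊕0⊕1⊕1⊕1⊕0⊕1⊕0 = 0
s8: b8⊕b9⊕b10⊕b11⊕b12⊕b13⊕b14⊕b15 = 0⊕1⊕0⊕0⊕1⊕0⊕1⊕0 = 1
Syndrome (s8...s1) = 1011 → position 11.
Flip bit 11: corrected codeword = 100001101011010
Data bits at positions 3,5,6,7,9,10,11,12,13,14,15: 00111011010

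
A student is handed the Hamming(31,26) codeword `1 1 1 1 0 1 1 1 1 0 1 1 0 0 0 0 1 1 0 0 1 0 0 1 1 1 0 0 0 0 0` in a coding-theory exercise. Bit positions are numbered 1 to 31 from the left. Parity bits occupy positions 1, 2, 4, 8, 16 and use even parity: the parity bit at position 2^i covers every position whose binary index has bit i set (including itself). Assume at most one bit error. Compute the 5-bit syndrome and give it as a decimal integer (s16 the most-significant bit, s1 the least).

s1: b1⊕b3⊕b5⊕b7⊕b9⊕b11⊕b13⊕b15⊕b17⊕b19⊕b21⊕b23⊕b25⊕b27⊕b29⊕b31 = 1⊕1⊕0⊕1⊕1⊕1⊕0⊕0⊕1⊕0⊕1⊕0⊕1⊕0⊕0⊕0 = 0
s2: b2⊕b3⊕b6⊕b7⊕b10⊕b11⊕b14⊕b15⊕b18⊕b19⊕b22⊕b23⊕b26⊕b27⊕b30⊕b31 = 1⊕1⊕1⊕1⊕0⊕1⊕0⊕0⊕1⊕0⊕0⊕0⊕1⊕0⊕0⊕0 = 1
s4: b4⊕b5⊕b6⊕b7⊕b12⊕b13⊕b14⊕b15⊕b20⊕b21⊕b22⊕b23⊕b28⊕b29⊕b30⊕b31 = 1⊕0⊕1⊕1⊕1⊕0⊕0⊕0⊕0⊕1⊕0⊕0⊕0⊕0⊕0⊕0 = 1
s8: b8⊕b9⊕b10⊕b11⊕b12⊕b13⊕b14⊕b15⊕b24⊕b25⊕b26⊕b27⊕b28⊕b29⊕b30⊕b31 = 1⊕1⊕0⊕1⊕1⊕0⊕0⊕0⊕1⊕1⊕1⊕0⊕0⊕0⊕0⊕0 = 1
s16: b16⊕b17⊕b18⊕b19⊕b20⊕b21⊕b22⊕b23⊕b24⊕b25⊕b26⊕b27⊕b28⊕b29⊕b30⊕b31 = 0⊕1⊕1⊕0⊕0⊕1⊕0⊕0⊕1⊕1⊕1⊕0⊕0⊕0⊕0⊕0 = 0
Syndrome (s16...s1) = 01110 → position 14.

14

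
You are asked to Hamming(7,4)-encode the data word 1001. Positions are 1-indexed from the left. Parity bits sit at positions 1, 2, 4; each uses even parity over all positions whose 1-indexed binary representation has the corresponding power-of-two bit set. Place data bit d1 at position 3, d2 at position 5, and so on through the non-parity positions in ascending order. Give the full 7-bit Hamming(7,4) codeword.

0011001

Place data bits at non-power-of-two positions: b3=1, b5=0, b6=0, b7=1.
p1 = XOR of data positions {3,5,7} = 1⊕0⊕1 = 0
p2 = XOR of data positions {3,6,7} = 1⊕0⊕1 = 0
p4 = XOR of data positions {5,6,7} = 0⊕0⊕1 = 1
Codeword b1..b7 = 0011001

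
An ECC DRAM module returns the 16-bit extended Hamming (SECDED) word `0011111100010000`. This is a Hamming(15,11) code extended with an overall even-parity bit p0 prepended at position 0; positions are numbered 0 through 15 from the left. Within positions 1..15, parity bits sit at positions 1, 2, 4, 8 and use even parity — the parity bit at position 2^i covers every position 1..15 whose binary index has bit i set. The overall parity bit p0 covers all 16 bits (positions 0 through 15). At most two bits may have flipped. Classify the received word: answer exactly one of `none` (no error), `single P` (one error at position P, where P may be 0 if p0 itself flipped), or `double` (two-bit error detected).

single 10

s1: b1⊕b3⊕b5⊕b7⊕b9⊕b11⊕b13⊕b15 = 0⊕1⊕1⊕1⊕0⊕1⊕0⊕0 = 0
s2: b2⊕b3⊕b6⊕b7⊕b10⊕b11⊕b14⊕b15 = 1⊕1⊕1⊕1⊕0⊕1⊕0⊕0 = 1
s4: b4⊕b5⊕b6⊕b7⊕b12⊕b13⊕b14⊕b15 = 1⊕1⊕1⊕1⊕0⊕0⊕0⊕0 = 0
s8: b8⊕b9⊕b10⊕b11⊕b12⊕b13⊕b14⊕b15 = 0⊕0⊕0⊕1⊕0⊕0⊕0⊕0 = 1
Syndrome (s8...s1) = 1010 → position 10.
Overall parity (XOR of all 16 bits, including p0): 0⊕0⊕1⊕1⊕1⊕1⊕1⊕1⊕0⊕0⊕0⊕1⊕0⊕0⊕0⊕0 = 1
Overall=1, syndrome position=10 → single-bit error at position 10.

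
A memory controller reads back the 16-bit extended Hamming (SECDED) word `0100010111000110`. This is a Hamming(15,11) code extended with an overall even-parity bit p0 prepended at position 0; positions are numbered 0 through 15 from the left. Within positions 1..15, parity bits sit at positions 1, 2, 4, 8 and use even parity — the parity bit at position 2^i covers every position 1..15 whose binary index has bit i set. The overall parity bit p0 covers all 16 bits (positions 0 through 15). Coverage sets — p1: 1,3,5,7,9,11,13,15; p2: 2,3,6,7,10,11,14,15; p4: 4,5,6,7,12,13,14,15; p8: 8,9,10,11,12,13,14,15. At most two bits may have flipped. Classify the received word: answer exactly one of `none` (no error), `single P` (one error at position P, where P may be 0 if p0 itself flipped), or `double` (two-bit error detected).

s1: b1⊕b3⊕b5⊕b7⊕b9⊕b11⊕b13⊕b15 = 1⊕0⊕1⊕1⊕1⊕0⊕1⊕0 = 1
s2: b2⊕b3⊕b6⊕b7⊕b10⊕b11⊕b14⊕b15 = 0⊕0⊕0⊕1⊕0⊕0⊕1⊕0 = 0
s4: b4⊕b5⊕b6⊕b7⊕b12⊕b13⊕b14⊕b15 = 0⊕1⊕0⊕1⊕0⊕1⊕1⊕0 = 0
s8: b8⊕b9⊕b10⊕b11⊕b12⊕b13⊕b14⊕b15 = 1⊕1⊕0⊕0⊕0⊕1⊕1⊕0 = 0
Syndrome (s8...s1) = 0001 → position 1.
Overall parity (XOR of all 16 bits, including p0): 0⊕1⊕0⊕0⊕0⊕1⊕0⊕1⊕1⊕1⊕0⊕0⊕0⊕1⊕1⊕0 = 1
Overall=1, syndrome position=1 → single-bit error at position 1.

single 1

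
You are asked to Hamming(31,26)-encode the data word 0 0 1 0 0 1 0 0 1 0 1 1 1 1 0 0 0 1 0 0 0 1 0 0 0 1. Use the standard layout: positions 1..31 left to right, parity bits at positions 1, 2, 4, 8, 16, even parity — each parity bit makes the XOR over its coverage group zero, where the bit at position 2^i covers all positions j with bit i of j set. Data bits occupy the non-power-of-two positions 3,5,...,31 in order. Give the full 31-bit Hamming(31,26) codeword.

Place data bits at non-power-of-two positions: b3=0, b5=0, b6=1, b7=0, b9=0, b10=1, b11=0, b12=0, b13=1, b14=0, b15=1, b17=1, b18=1, b19=1, b20=0, b21=0, b22=0, b23=1, b24=0, b25=0, b26=0, b27=1, b28=0, b29=0, b30=0, b31=1.
p1 = XOR of data positions {3,5,7,9,11,13,15,17,19,21,23,25,27,29,31} = 0⊕0⊕0⊕0⊕0⊕1⊕1⊕1⊕1⊕0⊕1⊕0⊕1⊕0⊕1 = 1
p2 = XOR of data positions {3,6,7,10,11,14,15,18,19,22,23,26,27,30,31} = 0⊕1⊕0⊕1⊕0⊕0⊕1⊕1⊕1⊕0⊕1⊕0⊕1⊕0⊕1 = 0
p4 = XOR of data positions {5,6,7,12,13,14,15,20,21,22,23,28,29,30,31} = 0⊕1⊕0⊕0⊕1⊕0⊕1⊕0⊕0⊕0⊕1⊕0⊕0⊕0⊕1 = 1
p8 = XOR of data positions {9,10,11,12,13,14,15,24,25,26,27,28,29,30,31} = 0⊕1⊕0⊕0⊕1⊕0⊕1⊕0⊕0⊕0⊕1⊕0⊕0⊕0⊕1 = 1
p16 = XOR of data positions {17,18,19,20,21,22,23,24,25,26,27,28,29,30,31} = 1⊕1⊕1⊕0⊕0⊕0⊕1⊕0⊕0⊕0⊕1⊕0⊕0⊕0⊕1 = 0
Codeword b1..b31 = 1001010101001010111000100010001

1001010101001010111000100010001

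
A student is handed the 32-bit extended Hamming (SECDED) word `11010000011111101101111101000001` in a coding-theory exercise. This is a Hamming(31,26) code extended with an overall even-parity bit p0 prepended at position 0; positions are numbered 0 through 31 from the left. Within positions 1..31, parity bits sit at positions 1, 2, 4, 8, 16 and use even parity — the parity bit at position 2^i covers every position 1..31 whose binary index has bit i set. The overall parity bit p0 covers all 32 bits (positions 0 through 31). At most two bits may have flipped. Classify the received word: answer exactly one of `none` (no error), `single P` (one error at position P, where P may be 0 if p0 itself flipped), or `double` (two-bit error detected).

double

s1: b1⊕b3⊕b5⊕b7⊕b9⊕b11⊕b13⊕b15⊕b17⊕b19⊕b21⊕b23⊕b25⊕b27⊕b29⊕b31 = 1⊕1⊕0⊕0⊕1⊕1⊕1⊕0⊕1⊕1⊕1⊕1⊕1⊕0⊕0⊕1 = 1
s2: b2⊕b3⊕b6⊕b7⊕b10⊕b11⊕b14⊕b15⊕b18⊕b19⊕b22⊕b23⊕b26⊕b27⊕b30⊕b31 = 0⊕1⊕0⊕0⊕1⊕1⊕1⊕0⊕0⊕1⊕1⊕1⊕0⊕0⊕0⊕1 = 0
s4: b4⊕b5⊕b6⊕b7⊕b12⊕b13⊕b14⊕b15⊕b20⊕b21⊕b22⊕b23⊕b28⊕b29⊕b30⊕b31 = 0⊕0⊕0⊕0⊕1⊕1⊕1⊕0⊕1⊕1⊕1⊕1⊕0⊕0⊕0⊕1 = 0
s8: b8⊕b9⊕b10⊕b11⊕b12⊕b13⊕b14⊕b15⊕b24⊕b25⊕b26⊕b27⊕b28⊕b29⊕b30⊕b31 = 0⊕1⊕1⊕1⊕1⊕1⊕1⊕0⊕0⊕1⊕0⊕0⊕0⊕0⊕0⊕1 = 0
s16: b16⊕b17⊕b18⊕b19⊕b20⊕b21⊕b22⊕b23⊕b24⊕b25⊕b26⊕b27⊕b28⊕b29⊕b30⊕b31 = 1⊕1⊕0⊕1⊕1⊕1⊕1⊕1⊕0⊕1⊕0⊕0⊕0⊕0⊕0⊕1 = 1
Syndrome (s16...s1) = 10001 → position 17.
Overall parity (XOR of all 32 bits, including p0): 1⊕1⊕0⊕1⊕0⊕0⊕0⊕0⊕0⊕1⊕1⊕1⊕1⊕1⊕1⊕0⊕1⊕1⊕0⊕1⊕1⊕1⊕1⊕1⊕0⊕1⊕0⊕0⊕0⊕0⊕0⊕1 = 0
Overall=0, syndrome position=17 → double-bit error detected (uncorrectable).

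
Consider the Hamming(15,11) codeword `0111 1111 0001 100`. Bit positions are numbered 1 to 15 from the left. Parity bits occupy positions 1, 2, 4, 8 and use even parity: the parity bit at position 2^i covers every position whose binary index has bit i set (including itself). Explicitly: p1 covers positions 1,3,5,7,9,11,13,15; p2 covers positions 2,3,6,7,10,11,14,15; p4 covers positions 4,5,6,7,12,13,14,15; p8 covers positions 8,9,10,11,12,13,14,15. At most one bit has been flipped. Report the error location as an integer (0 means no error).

8

s1: b1⊕b3⊕b5⊕b7⊕b9⊕b11⊕b13⊕b15 = 0⊕1⊕1⊕1⊕0⊕0⊕1⊕0 = 0
s2: b2⊕b3⊕b6⊕b7⊕b10⊕b11⊕b14⊕b15 = 1⊕1⊕1⊕1⊕0⊕0⊕0⊕0 = 0
s4: b4⊕b5⊕b6⊕b7⊕b12⊕b13⊕b14⊕b15 = 1⊕1⊕1⊕1⊕1⊕1⊕0⊕0 = 0
s8: b8⊕b9⊕b10⊕b11⊕b12⊕b13⊕b14⊕b15 = 1⊕0⊕0⊕0⊕1⊕1⊕0⊕0 = 1
Syndrome (s8...s1) = 1000 → position 8.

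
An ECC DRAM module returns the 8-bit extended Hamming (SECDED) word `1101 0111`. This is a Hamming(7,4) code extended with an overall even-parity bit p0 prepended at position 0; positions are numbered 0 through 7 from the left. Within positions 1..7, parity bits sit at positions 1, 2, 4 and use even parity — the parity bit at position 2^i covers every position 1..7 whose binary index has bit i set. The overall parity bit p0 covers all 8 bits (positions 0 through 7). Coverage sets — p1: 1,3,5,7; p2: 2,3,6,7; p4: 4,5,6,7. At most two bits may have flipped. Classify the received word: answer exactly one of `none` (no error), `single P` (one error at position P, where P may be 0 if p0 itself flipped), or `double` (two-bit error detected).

double

s1: b1⊕b3⊕b5⊕b7 = 1⊕1⊕1⊕1 = 0
s2: b2⊕b3⊕b6⊕b7 = 0⊕1⊕1⊕1 = 1
s4: b4⊕b5⊕b6⊕b7 = 0⊕1⊕1⊕1 = 1
Syndrome (s4...s1) = 110 → position 6.
Overall parity (XOR of all 8 bits, including p0): 1⊕1⊕0⊕1⊕0⊕1⊕1⊕1 = 0
Overall=0, syndrome position=6 → double-bit error detected (uncorrectable).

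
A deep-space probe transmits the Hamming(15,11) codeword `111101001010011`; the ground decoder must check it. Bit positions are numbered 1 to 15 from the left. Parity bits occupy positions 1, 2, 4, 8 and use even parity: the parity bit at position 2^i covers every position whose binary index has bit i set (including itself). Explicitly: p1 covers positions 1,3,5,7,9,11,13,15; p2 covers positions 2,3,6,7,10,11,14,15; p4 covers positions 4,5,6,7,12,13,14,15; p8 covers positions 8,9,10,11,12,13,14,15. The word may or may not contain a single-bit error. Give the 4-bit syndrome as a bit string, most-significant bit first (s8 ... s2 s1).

0001

s1: b1⊕b3⊕b5⊕b7⊕b9⊕b11⊕b13⊕b15 = 1⊕1⊕0⊕0⊕1⊕1⊕0⊕1 = 1
s2: b2⊕b3⊕b6⊕b7⊕b10⊕b11⊕b14⊕b15 = 1⊕1⊕1⊕0⊕0⊕1⊕1⊕1 = 0
s4: b4⊕b5⊕b6⊕b7⊕b12⊕b13⊕b14⊕b15 = 1⊕0⊕1⊕0⊕0⊕0⊕1⊕1 = 0
s8: b8⊕b9⊕b10⊕b11⊕b12⊕b13⊕b14⊕b15 = 0⊕1⊕0⊕1⊕0⊕0⊕1⊕1 = 0
Syndrome (s8...s1) = 0001 → position 1.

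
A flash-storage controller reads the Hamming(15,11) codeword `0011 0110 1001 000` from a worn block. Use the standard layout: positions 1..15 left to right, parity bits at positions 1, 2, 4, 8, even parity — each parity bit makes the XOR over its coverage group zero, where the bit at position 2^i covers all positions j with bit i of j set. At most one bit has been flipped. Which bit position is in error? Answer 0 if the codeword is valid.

3

s1: b1⊕b3⊕b5⊕b7⊕b9⊕b11⊕b13⊕b15 = 0⊕1⊕0⊕1⊕1⊕0⊕0⊕0 = 1
s2: b2⊕b3⊕b6⊕b7⊕b10⊕b11⊕b14⊕b15 = 0⊕1⊕1⊕1⊕0⊕0⊕0⊕0 = 1
s4: b4⊕b5⊕b6⊕b7⊕b12⊕b13⊕b14⊕b15 = 1⊕0⊕1⊕1⊕1⊕0⊕0⊕0 = 0
s8: b8⊕b9⊕b10⊕b11⊕b12⊕b13⊕b14⊕b15 = 0⊕1⊕0⊕0⊕1⊕0⊕0⊕0 = 0
Syndrome (s8...s1) = 0011 → position 3.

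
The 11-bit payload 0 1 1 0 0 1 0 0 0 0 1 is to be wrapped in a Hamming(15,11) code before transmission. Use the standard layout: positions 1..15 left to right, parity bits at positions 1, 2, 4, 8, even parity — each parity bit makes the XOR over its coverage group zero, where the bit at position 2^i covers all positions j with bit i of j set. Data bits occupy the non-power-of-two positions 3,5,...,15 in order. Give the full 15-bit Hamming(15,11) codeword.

Place data bits at non-power-of-two positions: b3=0, b5=1, b6=1, b7=0, b9=0, b10=1, b11=0, b12=0, b13=0, b14=0, b15=1.
p1 = XOR of data positions {3,5,7,9,11,13,15} = 0⊕1⊕0⊕0⊕0⊕0⊕1 = 0
p2 = XOR of data positions {3,6,7,10,11,14,15} = 0⊕1⊕0⊕1⊕0⊕0⊕1 = 1
p4 = XOR of data positions {5,6,7,12,13,14,15} = 1⊕1⊕0⊕0⊕0⊕0⊕1 = 1
p8 = XOR of data positions {9,10,11,12,13,14,15} = 0⊕1⊕0⊕0⊕0⊕0⊕1 = 0
Codeword b1..b15 = 010111000100001

010111000100001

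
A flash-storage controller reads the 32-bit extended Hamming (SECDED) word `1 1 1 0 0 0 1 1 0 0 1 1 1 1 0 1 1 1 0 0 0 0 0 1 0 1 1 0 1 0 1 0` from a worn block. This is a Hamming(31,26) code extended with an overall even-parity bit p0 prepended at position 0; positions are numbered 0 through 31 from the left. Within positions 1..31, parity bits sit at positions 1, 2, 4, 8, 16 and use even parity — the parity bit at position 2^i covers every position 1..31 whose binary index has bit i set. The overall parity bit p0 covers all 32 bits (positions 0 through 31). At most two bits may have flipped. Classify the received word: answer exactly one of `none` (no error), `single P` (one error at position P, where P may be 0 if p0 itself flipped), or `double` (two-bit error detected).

s1: b1⊕b3⊕b5⊕b7⊕b9⊕b11⊕b13⊕b15⊕b17⊕b19⊕b21⊕b23⊕b25⊕b27⊕b29⊕b31 = 1⊕0⊕0⊕1⊕0⊕1⊕1⊕1⊕1⊕0⊕0⊕1⊕1⊕0⊕0⊕0 = 0
s2: b2⊕b3⊕b6⊕b7⊕b10⊕b11⊕b14⊕b15⊕b18⊕b19⊕b22⊕b23⊕b26⊕b27⊕b30⊕b31 = 1⊕0⊕1⊕1⊕1⊕1⊕0⊕1⊕0⊕0⊕0⊕1⊕1⊕0⊕1⊕0 = 1
s4: b4⊕b5⊕b6⊕b7⊕b12⊕b13⊕b14⊕b15⊕b20⊕b21⊕b22⊕b23⊕b28⊕b29⊕b30⊕b31 = 0⊕0⊕1⊕1⊕1⊕1⊕0⊕1⊕0⊕0⊕0⊕1⊕1⊕0⊕1⊕0 = 0
s8: b8⊕b9⊕b10⊕b11⊕b12⊕b13⊕b14⊕b15⊕b24⊕b25⊕b26⊕b27⊕b28⊕b29⊕b30⊕b31 = 0⊕0⊕1⊕1⊕1⊕1⊕0⊕1⊕0⊕1⊕1⊕0⊕1⊕0⊕1⊕0 = 1
s16: b16⊕b17⊕b18⊕b19⊕b20⊕b21⊕b22⊕b23⊕b24⊕b25⊕b26⊕b27⊕b28⊕b29⊕b30⊕b31 = 1⊕1⊕0⊕0⊕0⊕0⊕0⊕1⊕0⊕1⊕1⊕0⊕1⊕0⊕1⊕0 = 1
Syndrome (s16...s1) = 11010 → position 26.
Overall parity (XOR of all 32 bits, including p0): 1⊕1⊕1⊕0⊕0⊕0⊕1⊕1⊕0⊕0⊕1⊕1⊕1⊕1⊕0⊕1⊕1⊕1⊕0⊕0⊕0⊕0⊕0⊕1⊕0⊕1⊕1⊕0⊕1⊕0⊕1⊕0 = 1
Overall=1, syndrome position=26 → single-bit error at position 26.

single 26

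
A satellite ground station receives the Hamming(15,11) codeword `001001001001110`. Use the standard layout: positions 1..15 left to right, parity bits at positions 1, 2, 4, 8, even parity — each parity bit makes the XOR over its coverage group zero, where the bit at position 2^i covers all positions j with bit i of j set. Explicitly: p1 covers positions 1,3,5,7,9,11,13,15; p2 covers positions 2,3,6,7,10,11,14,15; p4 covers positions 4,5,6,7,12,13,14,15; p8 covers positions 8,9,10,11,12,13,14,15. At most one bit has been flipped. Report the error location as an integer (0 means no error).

s1: b1⊕b3⊕b5⊕b7⊕b9⊕b11⊕b13⊕b15 = 0⊕1⊕0⊕0⊕1⊕0⊕1⊕0 = 1
s2: b2⊕b3⊕b6⊕b7⊕b10⊕b11⊕b14⊕b15 = 0⊕1⊕1⊕0⊕0⊕0⊕1⊕0 = 1
s4: b4⊕b5⊕b6⊕b7⊕b12⊕b13⊕b14⊕b15 = 0⊕0⊕1⊕0⊕1⊕1⊕1⊕0 = 0
s8: b8⊕b9⊕b10⊕b11⊕b12⊕b13⊕b14⊕b15 = 0⊕1⊕0⊕0⊕1⊕1⊕1⊕0 = 0
Syndrome (s8...s1) = 0011 → position 3.

3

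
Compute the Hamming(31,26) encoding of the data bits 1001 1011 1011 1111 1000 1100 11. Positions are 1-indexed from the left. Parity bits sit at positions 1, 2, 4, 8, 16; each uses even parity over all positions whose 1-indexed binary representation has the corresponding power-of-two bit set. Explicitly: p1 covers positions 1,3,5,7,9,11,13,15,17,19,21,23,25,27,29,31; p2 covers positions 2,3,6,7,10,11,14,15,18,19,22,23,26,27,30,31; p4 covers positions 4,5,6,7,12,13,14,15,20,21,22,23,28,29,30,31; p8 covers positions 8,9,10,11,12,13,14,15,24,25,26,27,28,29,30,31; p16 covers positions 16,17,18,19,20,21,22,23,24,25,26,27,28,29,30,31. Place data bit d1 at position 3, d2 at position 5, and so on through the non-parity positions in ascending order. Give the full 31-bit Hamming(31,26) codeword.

1111001110111010111111000110011

Place data bits at non-power-of-two positions: b3=1, b5=0, b6=0, b7=1, b9=1, b10=0, b11=1, b12=1, b13=1, b14=0, b15=1, b17=1, b18=1, b19=1, b20=1, b21=1, b22=1, b23=0, b24=0, b25=0, b26=1, b27=1, b28=0, b29=0, b30=1, b31=1.
p1 = XOR of data positions {3,5,7,9,11,13,15,17,19,21,23,25,27,29,31} = 1⊕0⊕1⊕1⊕1⊕1⊕1⊕1⊕1⊕1⊕0⊕0⊕1⊕0⊕1 = 1
p2 = XOR of data positions {3,6,7,10,11,14,15,18,19,22,23,26,27,30,31} = 1⊕0⊕1⊕0⊕1⊕0⊕1⊕1⊕1⊕1⊕0⊕1⊕1⊕1⊕1 = 1
p4 = XOR of data positions {5,6,7,12,13,14,15,20,21,22,23,28,29,30,31} = 0⊕0⊕1⊕1⊕1⊕0⊕1⊕1⊕1⊕1⊕0⊕0⊕0⊕1⊕1 = 1
p8 = XOR of data positions {9,10,11,12,13,14,15,24,25,26,27,28,29,30,31} = 1⊕0⊕1⊕1⊕1⊕0⊕1⊕0⊕0⊕1⊕1⊕0⊕0⊕1⊕1 = 1
p16 = XOR of data positions {17,18,19,20,21,22,23,24,25,26,27,28,29,30,31} = 1⊕1⊕1⊕1⊕1⊕1⊕0⊕0⊕0⊕1⊕1⊕0⊕0⊕1⊕1 = 0
Codeword b1..b31 = 1111001110111010111111000110011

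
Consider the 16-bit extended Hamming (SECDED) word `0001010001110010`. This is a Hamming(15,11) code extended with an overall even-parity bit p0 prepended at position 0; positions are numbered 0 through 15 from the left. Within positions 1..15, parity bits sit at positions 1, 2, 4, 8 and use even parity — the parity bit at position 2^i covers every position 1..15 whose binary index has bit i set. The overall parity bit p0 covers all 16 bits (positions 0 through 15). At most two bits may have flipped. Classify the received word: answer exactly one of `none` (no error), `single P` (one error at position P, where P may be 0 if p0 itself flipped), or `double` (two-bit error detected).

s1: b1⊕b3⊕b5⊕b7⊕b9⊕b11⊕b13⊕b15 = 0⊕1⊕1⊕0⊕1⊕1⊕0⊕0 = 0
s2: b2⊕b3⊕b6⊕b7⊕b10⊕b11⊕b14⊕b15 = 0⊕1⊕0⊕0⊕1⊕1⊕1⊕0 = 0
s4: b4⊕b5⊕b6⊕b7⊕b12⊕b13⊕b14⊕b15 = 0⊕1⊕0⊕0⊕0⊕0⊕1⊕0 = 0
s8: b8⊕b9⊕b10⊕b11⊕b12⊕b13⊕b14⊕b15 = 0⊕1⊕1⊕1⊕0⊕0⊕1⊕0 = 0
Syndrome (s8...s1) = 0000 → position 0 (no error).
Overall parity (XOR of all 16 bits, including p0): 0⊕0⊕0⊕1⊕0⊕1⊕0⊕0⊕0⊕1⊕1⊕1⊕0⊕0⊕1⊕0 = 0
Overall=0, syndrome position=0 → no error.

none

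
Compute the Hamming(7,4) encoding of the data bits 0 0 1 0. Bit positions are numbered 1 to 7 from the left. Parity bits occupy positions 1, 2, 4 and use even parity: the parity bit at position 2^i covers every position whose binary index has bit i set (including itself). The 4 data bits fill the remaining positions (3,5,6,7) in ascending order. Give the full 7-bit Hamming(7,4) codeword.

Place data bits at non-power-of-two positions: b3=0, b5=0, b6=1, b7=0.
p1 = XOR of data positions {3,5,7} = 0⊕0⊕0 = 0
p2 = XOR of data positions {3,6,7} = 0⊕1⊕0 = 1
p4 = XOR of data positions {5,6,7} = 0⊕1⊕0 = 1
Codeword b1..b7 = 0101010

0101010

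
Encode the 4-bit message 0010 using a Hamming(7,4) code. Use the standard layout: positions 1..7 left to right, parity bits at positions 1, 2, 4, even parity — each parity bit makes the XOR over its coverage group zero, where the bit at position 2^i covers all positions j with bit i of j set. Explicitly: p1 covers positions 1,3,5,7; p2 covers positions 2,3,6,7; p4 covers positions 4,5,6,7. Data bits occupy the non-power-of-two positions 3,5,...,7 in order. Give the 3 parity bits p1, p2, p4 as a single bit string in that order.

Place data bits at non-power-of-two positions: b3=0, b5=0, b6=1, b7=0.
p1 = XOR of data positions {3,5,7} = 0⊕0⊕0 = 0
p2 = XOR of data positions {3,6,7} = 0⊕1⊕0 = 1
p4 = XOR of data positions {5,6,7} = 0⊕1⊕0 = 1
Parity bits p1,p2,p4 = 011

011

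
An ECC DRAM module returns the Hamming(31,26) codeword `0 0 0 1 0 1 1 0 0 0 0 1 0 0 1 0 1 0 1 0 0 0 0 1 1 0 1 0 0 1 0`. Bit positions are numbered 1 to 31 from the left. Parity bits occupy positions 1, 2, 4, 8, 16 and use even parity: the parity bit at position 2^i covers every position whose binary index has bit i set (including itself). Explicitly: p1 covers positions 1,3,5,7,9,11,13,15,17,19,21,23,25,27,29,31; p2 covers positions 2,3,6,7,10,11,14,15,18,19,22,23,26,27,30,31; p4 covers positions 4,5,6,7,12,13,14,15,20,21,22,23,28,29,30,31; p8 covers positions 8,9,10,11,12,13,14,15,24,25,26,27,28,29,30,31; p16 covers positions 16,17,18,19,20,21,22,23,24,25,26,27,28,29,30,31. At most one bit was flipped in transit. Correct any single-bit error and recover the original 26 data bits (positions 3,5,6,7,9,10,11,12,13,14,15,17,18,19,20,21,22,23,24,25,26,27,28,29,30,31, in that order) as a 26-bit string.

s1: b1⊕b3⊕b5⊕b7⊕b9⊕b11⊕b13⊕b15⊕b17⊕b19⊕b21⊕b23⊕b25⊕b27⊕b29⊕b31 = 0⊕0⊕0⊕1⊕0⊕0⊕0⊕1⊕1⊕1⊕0⊕0⊕1⊕1⊕0⊕0 = 0
s2: b2⊕b3⊕b6⊕b7⊕b10⊕b11⊕b14⊕b15⊕b18⊕b19⊕b22⊕b23⊕b26⊕b27⊕b30⊕b31 = 0⊕0⊕1⊕1⊕0⊕0⊕0⊕1⊕0⊕1⊕0⊕0⊕0⊕1⊕1⊕0 = 0
s4: b4⊕b5⊕b6⊕b7⊕b12⊕b13⊕b14⊕b15⊕b20⊕b21⊕b22⊕b23⊕b28⊕b29⊕b30⊕b31 = 1⊕0⊕1⊕1⊕1⊕0⊕0⊕1⊕0⊕0⊕0⊕0⊕0⊕0⊕1⊕0 = 0
s8: b8⊕b9⊕b10⊕b11⊕b12⊕b13⊕b14⊕b15⊕b24⊕b25⊕b26⊕b27⊕b28⊕b29⊕b30⊕b31 = 0⊕0⊕0⊕0⊕1⊕0⊕0⊕1⊕1⊕1⊕0⊕1⊕0⊕0⊕1⊕0 = 0
s16: b16⊕b17⊕b18⊕b19⊕b20⊕b21⊕b22⊕b23⊕b24⊕b25⊕b26⊕b27⊕b28⊕b29⊕b30⊕b31 = 0⊕1⊕0⊕1⊕0⊕0⊕0⊕0⊕1⊕1⊕0⊕1⊕0⊕0⊕1⊕0 = 0
Syndrome (s16...s1) = 00000 → position 0 (no error).
No correction needed.
Data bits at positions 3,5,6,7,9,10,11,12,13,14,15,17,18,19,20,21,22,23,24,25,26,27,28,29,30,31: 00110001001101000011010010

00110001001101000011010010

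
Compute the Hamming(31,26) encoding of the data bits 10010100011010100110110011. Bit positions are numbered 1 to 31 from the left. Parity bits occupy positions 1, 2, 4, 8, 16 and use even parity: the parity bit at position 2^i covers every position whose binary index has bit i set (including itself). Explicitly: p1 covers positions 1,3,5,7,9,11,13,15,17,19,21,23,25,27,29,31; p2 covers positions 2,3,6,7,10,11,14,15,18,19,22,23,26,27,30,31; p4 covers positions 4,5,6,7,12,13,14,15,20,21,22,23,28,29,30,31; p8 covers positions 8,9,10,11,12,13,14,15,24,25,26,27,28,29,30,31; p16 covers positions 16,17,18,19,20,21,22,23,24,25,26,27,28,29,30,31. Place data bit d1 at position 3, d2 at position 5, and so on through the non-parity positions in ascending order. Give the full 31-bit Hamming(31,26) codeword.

0111001001000110010100110110011

Place data bits at non-power-of-two positions: b3=1, b5=0, b6=0, b7=1, b9=0, b10=1, b11=0, b12=0, b13=0, b14=1, b15=1, b17=0, b18=1, b19=0, b20=1, b21=0, b22=0, b23=1, b24=1, b25=0, b26=1, b27=1, b28=0, b29=0, b30=1, b31=1.
p1 = XOR of data positions {3,5,7,9,11,13,15,17,19,21,23,25,27,29,31} = 1⊕0⊕1⊕0⊕0⊕0⊕1⊕0⊕0⊕0⊕1⊕0⊕1⊕0⊕1 = 0
p2 = XOR of data positions {3,6,7,10,11,14,15,18,19,22,23,26,27,30,31} = 1⊕0⊕1⊕1⊕0⊕1⊕1⊕1⊕0⊕0⊕1⊕1⊕1⊕1⊕1 = 1
p4 = XOR of data positions {5,6,7,12,13,14,15,20,21,22,23,28,29,30,31} = 0⊕0⊕1⊕0⊕0⊕1⊕1⊕1⊕0⊕0⊕1⊕0⊕0⊕1⊕1 = 1
p8 = XOR of data positions {9,10,11,12,13,14,15,24,25,26,27,28,29,30,31} = 0⊕1⊕0⊕0⊕0⊕1⊕1⊕1⊕0⊕1⊕1⊕0⊕0⊕1⊕1 = 0
p16 = XOR of data positions {17,18,19,20,21,22,23,24,25,26,27,28,29,30,31} = 0⊕1⊕0⊕1⊕0⊕0⊕1⊕1⊕0⊕1⊕1⊕0⊕0⊕1⊕1 = 0
Codeword b1..b31 = 0111001001000110010100110110011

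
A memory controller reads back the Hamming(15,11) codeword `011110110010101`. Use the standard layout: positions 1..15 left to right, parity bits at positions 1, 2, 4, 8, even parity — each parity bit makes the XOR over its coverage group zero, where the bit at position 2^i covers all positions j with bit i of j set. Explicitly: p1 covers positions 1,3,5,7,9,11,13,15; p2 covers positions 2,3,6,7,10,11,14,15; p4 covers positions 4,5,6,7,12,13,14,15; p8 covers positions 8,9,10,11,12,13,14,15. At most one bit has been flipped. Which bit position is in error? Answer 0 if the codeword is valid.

s1: b1⊕b3⊕b5⊕b7⊕b9⊕b11⊕b13⊕b15 = 0⊕1⊕1⊕1⊕0⊕1⊕1⊕1 = 0
s2: b2⊕b3⊕b6⊕b7⊕b10⊕b11⊕b14⊕b15 = 1⊕1⊕0⊕1⊕0⊕1⊕0⊕1 = 1
s4: b4⊕b5⊕b6⊕b7⊕b12⊕b13⊕b14⊕b15 = 1⊕1⊕0⊕1⊕0⊕1⊕0⊕1 = 1
s8: b8⊕b9⊕b10⊕b11⊕b12⊕b13⊕b14⊕b15 = 1⊕0⊕0⊕1⊕0⊕1⊕0⊕1 = 0
Syndrome (s8...s1) = 0110 → position 6.

6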